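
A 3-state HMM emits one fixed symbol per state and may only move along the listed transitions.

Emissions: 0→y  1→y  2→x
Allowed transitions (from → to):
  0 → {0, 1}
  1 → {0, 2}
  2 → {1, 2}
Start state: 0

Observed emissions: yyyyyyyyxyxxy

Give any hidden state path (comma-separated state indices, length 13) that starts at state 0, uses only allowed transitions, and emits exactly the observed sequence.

  0: obs=y cand={0,1} pick 0 [start]
  1: obs=y cand={0,1} pick 0 [0->0 ok]
  2: obs=y cand={0,1} pick 0 [0->0 ok]
  3: obs=y cand={0,1} pick 1 [0->1 ok]
  4: obs=y cand={0,1} pick 0 [1->0 ok]
  5: obs=y cand={0,1} pick 0 [0->0 ok]
  6: obs=y cand={0,1} pick 0 [0->0 ok]
  7: obs=y cand={0,1} pick 1 [0->1 ok]
  8: obs=x cand={2} pick 2 [1->2 ok]
  9: obs=y cand={0,1} pick 1 [2->1 ok]
  10: obs=x cand={2} pick 2 [1->2 ok]
  11: obs=x cand={2} pick 2 [2->2 ok]
  12: obs=y cand={0,1} pick 1 [2->1 ok]

0,0,0,1,0,0,0,1,2,1,2,2,1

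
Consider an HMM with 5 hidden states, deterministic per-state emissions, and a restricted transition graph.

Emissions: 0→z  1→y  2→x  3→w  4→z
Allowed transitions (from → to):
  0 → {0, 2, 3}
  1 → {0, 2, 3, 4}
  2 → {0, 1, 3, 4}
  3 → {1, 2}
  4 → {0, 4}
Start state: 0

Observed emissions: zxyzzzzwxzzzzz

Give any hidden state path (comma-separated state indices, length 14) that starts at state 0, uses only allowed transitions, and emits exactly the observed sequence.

0,2,1,4,4,0,0,3,2,4,4,4,4,0

  t0 'z' -> {0,4}, take 0 (start)
  t1 'x' -> {2}, take 2 (0->2 ok)
  t2 'y' -> {1}, take 1 (2->1 ok)
  t3 'z' -> {0,4}, take 4 (1->4 ok)
  t4 'z' -> {0,4}, take 4 (4->4 ok)
  t5 'z' -> {0,4}, take 0 (4->0 ok)
  t6 'z' -> {0,4}, take 0 (0->0 ok)
  t7 'w' -> {3}, take 3 (0->3 ok)
  t8 'x' -> {2}, take 2 (3->2 ok)
  t9 'z' -> {0,4}, take 4 (2->4 ok)
  t10 'z' -> {0,4}, take 4 (4->4 ok)
  t11 'z' -> {0,4}, take 4 (4->4 ok)
  t12 'z' -> {0,4}, take 4 (4->4 ok)
  t13 'z' -> {0,4}, take 0 (4->0 ok)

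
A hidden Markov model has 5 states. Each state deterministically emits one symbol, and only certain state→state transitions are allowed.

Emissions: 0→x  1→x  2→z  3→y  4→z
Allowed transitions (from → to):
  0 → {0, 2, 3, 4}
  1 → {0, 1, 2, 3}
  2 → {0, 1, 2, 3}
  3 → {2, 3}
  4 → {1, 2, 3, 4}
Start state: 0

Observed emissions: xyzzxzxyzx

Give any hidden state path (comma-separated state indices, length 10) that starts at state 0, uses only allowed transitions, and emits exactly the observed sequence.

  pos 0: x in {0,1}, choose 0; start
  pos 1: y in {3}, choose 3; 0->3 ok
  pos 2: z in {2,4}, choose 2; 3->2 ok
  pos 3: z in {2,4}, choose 2; 2->2 ok
  pos 4: x in {0,1}, choose 0; 2->0 ok
  pos 5: z in {2,4}, choose 2; 0->2 ok
  pos 6: x in {0,1}, choose 1; 2->1 ok
  pos 7: y in {3}, choose 3; 1->3 ok
  pos 8: z in {2,4}, choose 2; 3->2 ok
  pos 9: x in {0,1}, choose 0; 2->0 ok

0,3,2,2,0,2,1,3,2,0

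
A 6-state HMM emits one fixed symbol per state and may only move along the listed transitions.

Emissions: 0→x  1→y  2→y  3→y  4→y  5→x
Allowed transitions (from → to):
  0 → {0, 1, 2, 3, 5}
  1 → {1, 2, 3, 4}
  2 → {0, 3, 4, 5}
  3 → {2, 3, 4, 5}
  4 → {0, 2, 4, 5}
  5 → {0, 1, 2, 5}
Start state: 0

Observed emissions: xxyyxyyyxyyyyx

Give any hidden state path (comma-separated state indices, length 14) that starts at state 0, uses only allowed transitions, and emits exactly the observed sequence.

0,0,3,4,5,1,3,3,5,1,4,2,4,5

  0: obs=x cand={0,5} pick 0 [start]
  1: obs=x cand={0,5} pick 0 [0->0 ok]
  2: obs=y cand={1,2,3,4} pick 3 [0->3 ok]
  3: obs=y cand={1,2,3,4} pick 4 [3->4 ok]
  4: obs=x cand={0,5} pick 5 [4->5 ok]
  5: obs=y cand={1,2,3,4} pick 1 [5->1 ok]
  6: obs=y cand={1,2,3,4} pick 3 [1->3 ok]
  7: obs=y cand={1,2,3,4} pick 3 [3->3 ok]
  8: obs=x cand={0,5} pick 5 [3->5 ok]
  9: obs=y cand={1,2,3,4} pick 1 [5->1 ok]
  10: obs=y cand={1,2,3,4} pick 4 [1->4 ok]
  11: obs=y cand={1,2,3,4} pick 2 [4->2 ok]
  12: obs=y cand={1,2,3,4} pick 4 [2->4 ok]
  13: obs=x cand={0,5} pick 5 [4->5 ok]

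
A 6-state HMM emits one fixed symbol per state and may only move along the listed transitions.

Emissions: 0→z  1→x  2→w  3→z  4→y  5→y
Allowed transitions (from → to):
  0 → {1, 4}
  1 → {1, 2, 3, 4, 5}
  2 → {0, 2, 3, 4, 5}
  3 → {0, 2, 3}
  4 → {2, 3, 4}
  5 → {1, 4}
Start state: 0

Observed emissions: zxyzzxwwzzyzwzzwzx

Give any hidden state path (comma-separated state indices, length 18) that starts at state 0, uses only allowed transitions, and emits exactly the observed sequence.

0,1,4,3,0,1,2,2,3,0,4,3,2,3,3,2,0,1

  0: obs=z cand={0,3} pick 0 [start]
  1: obs=x cand={1} pick 1 [0->1 ok]
  2: obs=y cand={4,5} pick 4 [1->4 ok]
  3: obs=z cand={0,3} pick 3 [4->3 ok]
  4: obs=z cand={0,3} pick 0 [3->0 ok]
  5: obs=x cand={1} pick 1 [0->1 ok]
  6: obs=w cand={2} pick 2 [1->2 ok]
  7: obs=w cand={2} pick 2 [2->2 ok]
  8: obs=z cand={0,3} pick 3 [2->3 ok]
  9: obs=z cand={0,3} pick 0 [3->0 ok]
  10: obs=y cand={4,5} pick 4 [0->4 ok]
  11: obs=z cand={0,3} pick 3 [4->3 ok]
  12: obs=w cand={2} pick 2 [3->2 ok]
  13: obs=z cand={0,3} pick 3 [2->3 ok]
  14: obs=z cand={0,3} pick 3 [3->3 ok]
  15: obs=w cand={2} pick 2 [3->2 ok]
  16: obs=z cand={0,3} pick 0 [2->0 ok]
  17: obs=x cand={1} pick 1 [0->1 ok]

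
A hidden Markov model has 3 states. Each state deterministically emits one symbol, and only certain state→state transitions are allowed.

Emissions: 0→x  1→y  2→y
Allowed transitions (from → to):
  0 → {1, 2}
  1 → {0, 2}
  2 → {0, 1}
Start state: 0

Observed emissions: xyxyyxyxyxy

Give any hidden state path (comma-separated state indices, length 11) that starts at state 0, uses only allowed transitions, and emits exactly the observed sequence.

0,1,0,2,1,0,2,0,2,0,1

  pos 0: x in {0}, choose 0; start
  pos 1: y in {1,2}, choose 1; 0->1 ok
  pos 2: x in {0}, choose 0; 1->0 ok
  pos 3: y in {1,2}, choose 2; 0->2 ok
  pos 4: y in {1,2}, choose 1; 2->1 ok
  pos 5: x in {0}, choose 0; 1->0 ok
  pos 6: y in {1,2}, choose 2; 0->2 ok
  pos 7: x in {0}, choose 0; 2->0 ok
  pos 8: y in {1,2}, choose 2; 0->2 ok
  pos 9: x in {0}, choose 0; 2->0 ok
  pos 10: y in {1,2}, choose 1; 0->1 ok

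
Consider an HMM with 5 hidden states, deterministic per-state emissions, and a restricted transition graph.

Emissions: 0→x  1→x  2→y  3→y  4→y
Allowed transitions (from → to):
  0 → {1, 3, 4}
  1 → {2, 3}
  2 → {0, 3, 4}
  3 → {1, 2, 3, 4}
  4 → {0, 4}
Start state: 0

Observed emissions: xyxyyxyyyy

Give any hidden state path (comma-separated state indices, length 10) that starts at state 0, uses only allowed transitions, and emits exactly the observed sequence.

0,3,1,3,2,0,3,4,4,4

  pos 0: x in {0,1}, choose 0; start
  pos 1: y in {2,3,4}, choose 3; 0->3 ok
  pos 2: x in {0,1}, choose 1; 3->1 ok
  pos 3: y in {2,3,4}, choose 3; 1->3 ok
  pos 4: y in {2,3,4}, choose 2; 3->2 ok
  pos 5: x in {0,1}, choose 0; 2->0 ok
  pos 6: y in {2,3,4}, choose 3; 0->3 ok
  pos 7: y in {2,3,4}, choose 4; 3->4 ok
  pos 8: y in {2,3,4}, choose 4; 4->4 ok
  pos 9: y in {2,3,4}, choose 4; 4->4 ok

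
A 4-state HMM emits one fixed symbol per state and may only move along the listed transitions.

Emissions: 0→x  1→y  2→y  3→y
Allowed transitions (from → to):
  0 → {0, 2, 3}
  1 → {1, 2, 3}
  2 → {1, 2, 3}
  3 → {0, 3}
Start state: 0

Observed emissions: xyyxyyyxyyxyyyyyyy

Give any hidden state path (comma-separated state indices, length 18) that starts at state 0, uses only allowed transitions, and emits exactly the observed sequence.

  t0 'x' -> {0}, take 0 (start)
  t1 'y' -> {1,2,3}, take 2 (0->2 ok)
  t2 'y' -> {1,2,3}, take 3 (2->3 ok)
  t3 'x' -> {0}, take 0 (3->0 ok)
  t4 'y' -> {1,2,3}, take 2 (0->2 ok)
  t5 'y' -> {1,2,3}, take 2 (2->2 ok)
  t6 'y' -> {1,2,3}, take 3 (2->3 ok)
  t7 'x' -> {0}, take 0 (3->0 ok)
  t8 'y' -> {1,2,3}, take 3 (0->3 ok)
  t9 'y' -> {1,2,3}, take 3 (3->3 ok)
  t10 'x' -> {0}, take 0 (3->0 ok)
  t11 'y' -> {1,2,3}, take 2 (0->2 ok)
  t12 'y' -> {1,2,3}, take 1 (2->1 ok)
  t13 'y' -> {1,2,3}, take 2 (1->2 ok)
  t14 'y' -> {1,2,3}, take 1 (2->1 ok)
  t15 'y' -> {1,2,3}, take 1 (1->1 ok)
  t16 'y' -> {1,2,3}, take 2 (1->2 ok)
  t17 'y' -> {1,2,3}, take 3 (2->3 ok)

0,2,3,0,2,2,3,0,3,3,0,2,1,2,1,1,2,3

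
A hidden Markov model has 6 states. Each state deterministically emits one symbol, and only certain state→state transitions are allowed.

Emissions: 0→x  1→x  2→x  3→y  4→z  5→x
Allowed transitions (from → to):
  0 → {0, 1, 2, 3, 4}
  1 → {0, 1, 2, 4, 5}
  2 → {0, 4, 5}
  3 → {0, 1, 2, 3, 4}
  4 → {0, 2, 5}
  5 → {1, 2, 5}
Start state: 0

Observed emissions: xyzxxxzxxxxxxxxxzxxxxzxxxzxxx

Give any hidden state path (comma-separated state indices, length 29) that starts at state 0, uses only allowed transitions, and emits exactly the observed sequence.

0,3,4,2,0,1,4,5,2,5,2,5,5,2,5,2,4,0,1,1,2,4,2,5,2,4,5,2,0

  0: obs=x cand={0,1,2,5} pick 0 [start]
  1: obs=y cand={3} pick 3 [0->3 ok]
  2: obs=z cand={4} pick 4 [3->4 ok]
  3: obs=x cand={0,1,2,5} pick 2 [4->2 ok]
  4: obs=x cand={0,1,2,5} pick 0 [2->0 ok]
  5: obs=x cand={0,1,2,5} pick 1 [0->1 ok]
  6: obs=z cand={4} pick 4 [1->4 ok]
  7: obs=x cand={0,1,2,5} pick 5 [4->5 ok]
  8: obs=x cand={0,1,2,5} pick 2 [5->2 ok]
  9: obs=x cand={0,1,2,5} pick 5 [2->5 ok]
  10: obs=x cand={0,1,2,5} pick 2 [5->2 ok]
  11: obs=x cand={0,1,2,5} pick 5 [2->5 ok]
  12: obs=x cand={0,1,2,5} pick 5 [5->5 ok]
  13: obs=x cand={0,1,2,5} pick 2 [5->2 ok]
  14: obs=x cand={0,1,2,5} pick 5 [2->5 ok]
  15: obs=x cand={0,1,2,5} pick 2 [5->2 ok]
  16: obs=z cand={4} pick 4 [2->4 ok]
  17: obs=x cand={0,1,2,5} pick 0 [4->0 ok]
  18: obs=x cand={0,1,2,5} pick 1 [0->1 ok]
  19: obs=x cand={0,1,2,5} pick 1 [1->1 ok]
  20: obs=x cand={0,1,2,5} pick 2 [1->2 ok]
  21: obs=z cand={4} pick 4 [2->4 ok]
  22: obs=x cand={0,1,2,5} pick 2 [4->2 ok]
  23: obs=x cand={0,1,2,5} pick 5 [2->5 ok]
  24: obs=x cand={0,1,2,5} pick 2 [5->2 ok]
  25: obs=z cand={4} pick 4 [2->4 ok]
  26: obs=x cand={0,1,2,5} pick 5 [4->5 ok]
  27: obs=x cand={0,1,2,5} pick 2 [5->2 ok]
  28: obs=x cand={0,1,2,5} pick 0 [2->0 ok]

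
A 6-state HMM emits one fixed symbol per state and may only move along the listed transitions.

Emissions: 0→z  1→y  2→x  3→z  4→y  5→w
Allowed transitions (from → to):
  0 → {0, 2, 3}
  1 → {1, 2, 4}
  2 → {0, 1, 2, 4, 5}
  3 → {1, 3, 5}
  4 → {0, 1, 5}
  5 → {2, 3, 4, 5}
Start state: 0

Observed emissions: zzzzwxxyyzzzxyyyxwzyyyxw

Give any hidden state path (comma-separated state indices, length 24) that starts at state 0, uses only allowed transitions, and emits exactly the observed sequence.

0,0,3,3,5,2,2,1,4,0,0,0,2,4,1,1,2,5,3,1,1,1,2,5

  t0 'z' -> {0,3}, take 0 (start)
  t1 'z' -> {0,3}, take 0 (0->0 ok)
  t2 'z' -> {0,3}, take 3 (0->3 ok)
  t3 'z' -> {0,3}, take 3 (3->3 ok)
  t4 'w' -> {5}, take 5 (3->5 ok)
  t5 'x' -> {2}, take 2 (5->2 ok)
  t6 'x' -> {2}, take 2 (2->2 ok)
  t7 'y' -> {1,4}, take 1 (2->1 ok)
  t8 'y' -> {1,4}, take 4 (1->4 ok)
  t9 'z' -> {0,3}, take 0 (4->0 ok)
  t10 'z' -> {0,3}, take 0 (0->0 ok)
  t11 'z' -> {0,3}, take 0 (0->0 ok)
  t12 'x' -> {2}, take 2 (0->2 ok)
  t13 'y' -> {1,4}, take 4 (2->4 ok)
  t14 'y' -> {1,4}, take 1 (4->1 ok)
  t15 'y' -> {1,4}, take 1 (1->1 ok)
  t16 'x' -> {2}, take 2 (1->2 ok)
  t17 'w' -> {5}, take 5 (2->5 ok)
  t18 'z' -> {0,3}, take 3 (5->3 ok)
  t19 'y' -> {1,4}, take 1 (3->1 ok)
  t20 'y' -> {1,4}, take 1 (1->1 ok)
  t21 'y' -> {1,4}, take 1 (1->1 ok)
  t22 'x' -> {2}, take 2 (1->2 ok)
  t23 'w' -> {5}, take 5 (2->5 ok)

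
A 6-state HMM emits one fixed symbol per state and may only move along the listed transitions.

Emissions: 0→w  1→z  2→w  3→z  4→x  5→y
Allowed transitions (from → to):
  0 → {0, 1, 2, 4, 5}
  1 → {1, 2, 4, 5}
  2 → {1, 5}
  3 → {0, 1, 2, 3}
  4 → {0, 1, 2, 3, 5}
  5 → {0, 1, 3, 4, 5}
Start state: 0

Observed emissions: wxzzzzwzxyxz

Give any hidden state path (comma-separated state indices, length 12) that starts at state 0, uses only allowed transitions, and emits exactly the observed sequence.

0,4,3,3,3,1,2,1,4,5,4,3

  [0] w  {0,2}  => 0  start
  [1] x  {4}  => 4  0->4 ok
  [2] z  {1,3}  => 3  4->3 ok
  [3] z  {1,3}  => 3  3->3 ok
  [4] z  {1,3}  => 3  3->3 ok
  [5] z  {1,3}  => 1  3->1 ok
  [6] w  {0,2}  => 2  1->2 ok
  [7] z  {1,3}  => 1  2->1 ok
  [8] x  {4}  => 4  1->4 ok
  [9] y  {5}  => 5  4->5 ok
  [10] x  {4}  => 4  5->4 ok
  [11] z  {1,3}  => 3  4->3 ok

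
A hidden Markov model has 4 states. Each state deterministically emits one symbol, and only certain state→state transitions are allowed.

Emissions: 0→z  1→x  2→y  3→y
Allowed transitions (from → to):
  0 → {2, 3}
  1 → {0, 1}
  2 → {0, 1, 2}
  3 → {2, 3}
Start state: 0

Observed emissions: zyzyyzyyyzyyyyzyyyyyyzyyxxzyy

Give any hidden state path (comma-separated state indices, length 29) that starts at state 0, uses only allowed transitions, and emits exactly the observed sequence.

  [0] z  {0}  => 0  start
  [1] y  {2,3}  => 2  0->2 ok
  [2] z  {0}  => 0  2->0 ok
  [3] y  {2,3}  => 3  0->3 ok
  [4] y  {2,3}  => 2  3->2 ok
  [5] z  {0}  => 0  2->0 ok
  [6] y  {2,3}  => 3  0->3 ok
  [7] y  {2,3}  => 3  3->3 ok
  [8] y  {2,3}  => 2  3->2 ok
  [9] z  {0}  => 0  2->0 ok
  [10] y  {2,3}  => 3  0->3 ok
  [11] y  {2,3}  => 3  3->3 ok
  [12] y  {2,3}  => 2  3->2 ok
  [13] y  {2,3}  => 2  2->2 ok
  [14] z  {0}  => 0  2->0 ok
  [15] y  {2,3}  => 3  0->3 ok
  [16] y  {2,3}  => 2  3->2 ok
  [17] y  {2,3}  => 2  2->2 ok
  [18] y  {2,3}  => 2  2->2 ok
  [19] y  {2,3}  => 2  2->2 ok
  [20] y  {2,3}  => 2  2->2 ok
  [21] z  {0}  => 0  2->0 ok
  [22] y  {2,3}  => 2  0->2 ok
  [23] y  {2,3}  => 2  2->2 ok
  [24] x  {1}  => 1  2->1 ok
  [25] x  {1}  => 1  1->1 ok
  [26] z  {0}  => 0  1->0 ok
  [27] y  {2,3}  => 3  0->3 ok
  [28] y  {2,3}  => 3  3->3 ok

0,2,0,3,2,0,3,3,2,0,3,3,2,2,0,3,2,2,2,2,2,0,2,2,1,1,0,3,3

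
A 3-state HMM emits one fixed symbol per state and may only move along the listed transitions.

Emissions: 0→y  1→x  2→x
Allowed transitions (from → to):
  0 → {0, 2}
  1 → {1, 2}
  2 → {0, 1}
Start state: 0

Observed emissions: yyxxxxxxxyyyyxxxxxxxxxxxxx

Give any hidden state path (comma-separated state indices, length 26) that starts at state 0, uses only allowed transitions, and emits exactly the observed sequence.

  t0 'y' -> {0}, take 0 (start)
  t1 'y' -> {0}, take 0 (0->0 ok)
  t2 'x' -> {1,2}, take 2 (0->2 ok)
  t3 'x' -> {1,2}, take 1 (2->1 ok)
  t4 'x' -> {1,2}, take 2 (1->2 ok)
  t5 'x' -> {1,2}, take 1 (2->1 ok)
  t6 'x' -> {1,2}, take 1 (1->1 ok)
  t7 'x' -> {1,2}, take 1 (1->1 ok)
  t8 'x' -> {1,2}, take 2 (1->2 ok)
  t9 'y' -> {0}, take 0 (2->0 ok)
  t10 'y' -> {0}, take 0 (0->0 ok)
  t11 'y' -> {0}, take 0 (0->0 ok)
  t12 'y' -> {0}, take 0 (0->0 ok)
  t13 'x' -> {1,2}, take 2 (0->2 ok)
  t14 'x' -> {1,2}, take 1 (2->1 ok)
  t15 'x' -> {1,2}, take 1 (1->1 ok)
  t16 'x' -> {1,2}, take 1 (1->1 ok)
  t17 'x' -> {1,2}, take 1 (1->1 ok)
  t18 'x' -> {1,2}, take 1 (1->1 ok)
  t19 'x' -> {1,2}, take 2 (1->2 ok)
  t20 'x' -> {1,2}, take 1 (2->1 ok)
  t21 'x' -> {1,2}, take 1 (1->1 ok)
  t22 'x' -> {1,2}, take 2 (1->2 ok)
  t23 'x' -> {1,2}, take 1 (2->1 ok)
  t24 'x' -> {1,2}, take 1 (1->1 ok)
  t25 'x' -> {1,2}, take 2 (1->2 ok)

0,0,2,1,2,1,1,1,2,0,0,0,0,2,1,1,1,1,1,2,1,1,2,1,1,2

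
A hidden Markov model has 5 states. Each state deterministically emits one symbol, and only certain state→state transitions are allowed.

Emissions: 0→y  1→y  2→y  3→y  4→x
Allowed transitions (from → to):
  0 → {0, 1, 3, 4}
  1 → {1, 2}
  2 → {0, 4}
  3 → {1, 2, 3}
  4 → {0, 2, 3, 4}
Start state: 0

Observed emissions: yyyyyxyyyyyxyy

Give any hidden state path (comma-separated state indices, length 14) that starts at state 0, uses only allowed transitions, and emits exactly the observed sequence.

  pos 0: y in {0,1,2,3}, choose 0; start
  pos 1: y in {0,1,2,3}, choose 0; 0->0 ok
  pos 2: y in {0,1,2,3}, choose 1; 0->1 ok
  pos 3: y in {0,1,2,3}, choose 2; 1->2 ok
  pos 4: y in {0,1,2,3}, choose 0; 2->0 ok
  pos 5: x in {4}, choose 4; 0->4 ok
  pos 6: y in {0,1,2,3}, choose 0; 4->0 ok
  pos 7: y in {0,1,2,3}, choose 1; 0->1 ok
  pos 8: y in {0,1,2,3}, choose 2; 1->2 ok
  pos 9: y in {0,1,2,3}, choose 0; 2->0 ok
  pos 10: y in {0,1,2,3}, choose 0; 0->0 ok
  pos 11: x in {4}, choose 4; 0->4 ok
  pos 12: y in {0,1,2,3}, choose 0; 4->0 ok
  pos 13: y in {0,1,2,3}, choose 3; 0->3 ok

0,0,1,2,0,4,0,1,2,0,0,4,0,3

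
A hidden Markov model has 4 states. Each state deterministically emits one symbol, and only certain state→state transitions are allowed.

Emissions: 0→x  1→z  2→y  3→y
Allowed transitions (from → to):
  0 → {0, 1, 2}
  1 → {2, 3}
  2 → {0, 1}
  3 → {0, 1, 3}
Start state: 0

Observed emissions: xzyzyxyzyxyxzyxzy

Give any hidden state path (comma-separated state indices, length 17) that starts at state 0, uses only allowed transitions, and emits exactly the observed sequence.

  pos 0: x in {0}, choose 0; start
  pos 1: z in {1}, choose 1; 0->1 ok
  pos 2: y in {2,3}, choose 2; 1->2 ok
  pos 3: z in {1}, choose 1; 2->1 ok
  pos 4: y in {2,3}, choose 2; 1->2 ok
  pos 5: x in {0}, choose 0; 2->0 ok
  pos 6: y in {2,3}, choose 2; 0->2 ok
  pos 7: z in {1}, choose 1; 2->1 ok
  pos 8: y in {2,3}, choose 3; 1->3 ok
  pos 9: x in {0}, choose 0; 3->0 ok
  pos 10: y in {2,3}, choose 2; 0->2 ok
  pos 11: x in {0}, choose 0; 2->0 ok
  pos 12: z in {1}, choose 1; 0->1 ok
  pos 13: y in {2,3}, choose 3; 1->3 ok
  pos 14: x in {0}, choose 0; 3->0 ok
  pos 15: z in {1}, choose 1; 0->1 ok
  pos 16: y in {2,3}, choose 2; 1->2 ok

0,1,2,1,2,0,2,1,3,0,2,0,1,3,0,1,2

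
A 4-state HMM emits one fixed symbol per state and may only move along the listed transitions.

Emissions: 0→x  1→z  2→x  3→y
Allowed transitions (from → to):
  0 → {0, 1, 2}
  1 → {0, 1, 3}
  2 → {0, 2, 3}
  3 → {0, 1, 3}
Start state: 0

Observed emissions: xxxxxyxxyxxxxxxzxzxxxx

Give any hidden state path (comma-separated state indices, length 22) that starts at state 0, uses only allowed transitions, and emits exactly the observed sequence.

0,2,2,0,2,3,0,2,3,0,0,0,2,2,0,1,0,1,0,0,2,2

  0: obs=x cand={0,2} pick 0 [start]
  1: obs=x cand={0,2} pick 2 [0->2 ok]
  2: obs=x cand={0,2} pick 2 [2->2 ok]
  3: obs=x cand={0,2} pick 0 [2->0 ok]
  4: obs=x cand={0,2} pick 2 [0->2 ok]
  5: obs=y cand={3} pick 3 [2->3 ok]
  6: obs=x cand={0,2} pick 0 [3->0 ok]
  7: obs=x cand={0,2} pick 2 [0->2 ok]
  8: obs=y cand={3} pick 3 [2->3 ok]
  9: obs=x cand={0,2} pick 0 [3->0 ok]
  10: obs=x cand={0,2} pick 0 [0->0 ok]
  11: obs=x cand={0,2} pick 0 [0->0 ok]
  12: obs=x cand={0,2} pick 2 [0->2 ok]
  13: obs=x cand={0,2} pick 2 [2->2 ok]
  14: obs=x cand={0,2} pick 0 [2->0 ok]
  15: obs=z cand={1} pick 1 [0->1 ok]
  16: obs=x cand={0,2} pick 0 [1->0 ok]
  17: obs=z cand={1} pick 1 [0->1 ok]
  18: obs=x cand={0,2} pick 0 [1->0 ok]
  19: obs=x cand={0,2} pick 0 [0->0 ok]
  20: obs=x cand={0,2} pick 2 [0->2 ok]
  21: obs=x cand={0,2} pick 2 [2->2 ok]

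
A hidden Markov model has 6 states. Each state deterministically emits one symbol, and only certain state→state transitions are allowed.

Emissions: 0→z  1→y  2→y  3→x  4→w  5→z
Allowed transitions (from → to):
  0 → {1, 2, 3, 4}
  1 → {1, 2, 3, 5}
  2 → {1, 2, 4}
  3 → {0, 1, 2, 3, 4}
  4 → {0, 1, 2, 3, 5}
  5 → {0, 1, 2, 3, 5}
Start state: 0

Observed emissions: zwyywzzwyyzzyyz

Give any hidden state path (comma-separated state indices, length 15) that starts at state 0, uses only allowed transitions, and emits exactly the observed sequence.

0,4,1,2,4,5,0,4,2,1,5,5,2,1,5

  pos 0: z in {0,5}, choose 0; start
  pos 1: w in {4}, choose 4; 0->4 ok
  pos 2: y in {1,2}, choose 1; 4->1 ok
  pos 3: y in {1,2}, choose 2; 1->2 ok
  pos 4: w in {4}, choose 4; 2->4 ok
  pos 5: z in {0,5}, choose 5; 4->5 ok
  pos 6: z in {0,5}, choose 0; 5->0 ok
  pos 7: w in {4}, choose 4; 0->4 ok
  pos 8: y in {1,2}, choose 2; 4->2 ok
  pos 9: y in {1,2}, choose 1; 2->1 ok
  pos 10: z in {0,5}, choose 5; 1->5 ok
  pos 11: z in {0,5}, choose 5; 5->5 ok
  pos 12: y in {1,2}, choose 2; 5->2 ok
  pos 13: y in {1,2}, choose 1; 2->1 ok
  pos 14: z in {0,5}, choose 5; 1->5 ok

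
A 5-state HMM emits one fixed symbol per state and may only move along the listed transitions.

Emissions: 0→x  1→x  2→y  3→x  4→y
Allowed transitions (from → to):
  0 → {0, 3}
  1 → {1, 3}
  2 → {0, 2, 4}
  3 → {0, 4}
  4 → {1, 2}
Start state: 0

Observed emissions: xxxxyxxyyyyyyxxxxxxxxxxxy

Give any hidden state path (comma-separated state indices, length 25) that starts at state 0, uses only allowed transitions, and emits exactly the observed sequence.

  [0] x  {0,1,3}  => 0  start
  [1] x  {0,1,3}  => 0  0->0 ok
  [2] x  {0,1,3}  => 0  0->0 ok
  [3] x  {0,1,3}  => 3  0->3 ok
  [4] y  {2,4}  => 4  3->4 ok
  [5] x  {0,1,3}  => 1  4->1 ok
  [6] x  {0,1,3}  => 3  1->3 ok
  [7] y  {2,4}  => 4  3->4 ok
  [8] y  {2,4}  => 2  4->2 ok
  [9] y  {2,4}  => 2  2->2 ok
  [10] y  {2,4}  => 4  2->4 ok
  [11] y  {2,4}  => 2  4->2 ok
  [12] y  {2,4}  => 4  2->4 ok
  [13] x  {0,1,3}  => 1  4->1 ok
  [14] x  {0,1,3}  => 3  1->3 ok
  [15] x  {0,1,3}  => 0  3->0 ok
  [16] x  {0,1,3}  => 3  0->3 ok
  [17] x  {0,1,3}  => 0  3->0 ok
  [18] x  {0,1,3}  => 0  0->0 ok
  [19] x  {0,1,3}  => 3  0->3 ok
  [20] x  {0,1,3}  => 0  3->0 ok
  [21] x  {0,1,3}  => 3  0->3 ok
  [22] x  {0,1,3}  => 0  3->0 ok
  [23] x  {0,1,3}  => 3  0->3 ok
  [24] y  {2,4}  => 4  3->4 ok

0,0,0,3,4,1,3,4,2,2,4,2,4,1,3,0,3,0,0,3,0,3,0,3,4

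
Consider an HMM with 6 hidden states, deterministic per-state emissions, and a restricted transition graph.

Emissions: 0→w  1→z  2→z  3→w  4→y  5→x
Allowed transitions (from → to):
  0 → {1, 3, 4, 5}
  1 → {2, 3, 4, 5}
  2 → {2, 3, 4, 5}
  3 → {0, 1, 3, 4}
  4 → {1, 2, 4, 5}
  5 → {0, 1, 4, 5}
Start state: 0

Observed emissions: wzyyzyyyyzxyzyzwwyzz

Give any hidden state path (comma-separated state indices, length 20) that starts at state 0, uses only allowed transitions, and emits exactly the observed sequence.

0,1,4,4,2,4,4,4,4,1,5,4,1,4,2,3,0,4,1,2

  pos 0: w in {0,3}, choose 0; start
  pos 1: z in {1,2}, choose 1; 0->1 ok
  pos 2: y in {4}, choose 4; 1->4 ok
  pos 3: y in {4}, choose 4; 4->4 ok
  pos 4: z in {1,2}, choose 2; 4->2 ok
  pos 5: y in {4}, choose 4; 2->4 ok
  pos 6: y in {4}, choose 4; 4->4 ok
  pos 7: y in {4}, choose 4; 4->4 ok
  pos 8: y in {4}, choose 4; 4->4 ok
  pos 9: z in {1,2}, choose 1; 4->1 ok
  pos 10: x in {5}, choose 5; 1->5 ok
  pos 11: y in {4}, choose 4; 5->4 ok
  pos 12: z in {1,2}, choose 1; 4->1 ok
  pos 13: y in {4}, choose 4; 1->4 ok
  pos 14: z in {1,2}, choose 2; 4->2 ok
  pos 15: w in {0,3}, choose 3; 2->3 ok
  pos 16: w in {0,3}, choose 0; 3->0 ok
  pos 17: y in {4}, choose 4; 0->4 ok
  pos 18: z in {1,2}, choose 1; 4->1 ok
  pos 19: z in {1,2}, choose 2; 1->2 ok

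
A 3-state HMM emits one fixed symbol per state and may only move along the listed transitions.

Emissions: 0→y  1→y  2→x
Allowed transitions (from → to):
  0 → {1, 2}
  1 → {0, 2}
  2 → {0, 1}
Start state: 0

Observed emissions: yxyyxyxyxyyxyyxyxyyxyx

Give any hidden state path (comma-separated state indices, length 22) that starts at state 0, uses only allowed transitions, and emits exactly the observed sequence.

0,2,0,1,2,1,2,0,2,1,0,2,1,0,2,1,2,0,1,2,0,2

  0: obs=y cand={0,1} pick 0 [start]
  1: obs=x cand={2} pick 2 [0->2 ok]
  2: obs=y cand={0,1} pick 0 [2->0 ok]
  3: obs=y cand={0,1} pick 1 [0->1 ok]
  4: obs=x cand={2} pick 2 [1->2 ok]
  5: obs=y cand={0,1} pick 1 [2->1 ok]
  6: obs=x cand={2} pick 2 [1->2 ok]
  7: obs=y cand={0,1} pick 0 [2->0 ok]
  8: obs=x cand={2} pick 2 [0->2 ok]
  9: obs=y cand={0,1} pick 1 [2->1 ok]
  10: obs=y cand={0,1} pick 0 [1->0 ok]
  11: obs=x cand={2} pick 2 [0->2 ok]
  12: obs=y cand={0,1} pick 1 [2->1 ok]
  13: obs=y cand={0,1} pick 0 [1->0 ok]
  14: obs=x cand={2} pick 2 [0->2 ok]
  15: obs=y cand={0,1} pick 1 [2->1 ok]
  16: obs=x cand={2} pick 2 [1->2 ok]
  17: obs=y cand={0,1} pick 0 [2->0 ok]
  18: obs=y cand={0,1} pick 1 [0->1 ok]
  19: obs=x cand={2} pick 2 [1->2 ok]
  20: obs=y cand={0,1} pick 0 [2->0 ok]
  21: obs=x cand={2} pick 2 [0->2 ok]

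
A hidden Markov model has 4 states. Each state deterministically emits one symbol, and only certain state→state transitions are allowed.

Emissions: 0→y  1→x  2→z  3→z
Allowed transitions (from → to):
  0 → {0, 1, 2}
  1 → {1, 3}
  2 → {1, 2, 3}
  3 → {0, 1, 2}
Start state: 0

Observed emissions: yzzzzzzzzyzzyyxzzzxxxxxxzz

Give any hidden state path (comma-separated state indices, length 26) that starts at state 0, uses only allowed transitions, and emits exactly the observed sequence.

  pos 0: y in {0}, choose 0; start
  pos 1: z in {2,3}, choose 2; 0->2 ok
  pos 2: z in {2,3}, choose 2; 2->2 ok
  pos 3: z in {2,3}, choose 2; 2->2 ok
  pos 4: z in {2,3}, choose 2; 2->2 ok
  pos 5: z in {2,3}, choose 2; 2->2 ok
  pos 6: z in {2,3}, choose 3; 2->3 ok
  pos 7: z in {2,3}, choose 2; 3->2 ok
  pos 8: z in {2,3}, choose 3; 2->3 ok
  pos 9: y in {0}, choose 0; 3->0 ok
  pos 10: z in {2,3}, choose 2; 0->2 ok
  pos 11: z in {2,3}, choose 3; 2->3 ok
  pos 12: y in {0}, choose 0; 3->0 ok
  pos 13: y in {0}, choose 0; 0->0 ok
  pos 14: x in {1}, choose 1; 0->1 ok
  pos 15: z in {2,3}, choose 3; 1->3 ok
  pos 16: z in {2,3}, choose 2; 3->2 ok
  pos 17: z in {2,3}, choose 3; 2->3 ok
  pos 18: x in {1}, choose 1; 3->1 ok
  pos 19: x in {1}, choose 1; 1->1 ok
  pos 20: x in {1}, choose 1; 1->1 ok
  pos 21: x in {1}, choose 1; 1->1 ok
  pos 22: x in {1}, choose 1; 1->1 ok
  pos 23: x in {1}, choose 1; 1->1 ok
  pos 24: z in {2,3}, choose 3; 1->3 ok
  pos 25: z in {2,3}, choose 2; 3->2 ok

0,2,2,2,2,2,3,2,3,0,2,3,0,0,1,3,2,3,1,1,1,1,1,1,3,2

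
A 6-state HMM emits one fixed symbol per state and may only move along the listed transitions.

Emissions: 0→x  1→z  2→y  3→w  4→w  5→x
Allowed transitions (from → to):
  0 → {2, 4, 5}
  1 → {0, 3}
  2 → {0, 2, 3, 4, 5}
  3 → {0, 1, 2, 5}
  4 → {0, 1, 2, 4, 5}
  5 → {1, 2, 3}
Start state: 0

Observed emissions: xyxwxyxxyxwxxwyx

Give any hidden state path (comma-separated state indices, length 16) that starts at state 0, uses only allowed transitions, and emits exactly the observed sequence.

  pos 0: x in {0,5}, choose 0; start
  pos 1: y in {2}, choose 2; 0->2 ok
  pos 2: x in {0,5}, choose 0; 2->0 ok
  pos 3: w in {3,4}, choose 4; 0->4 ok
  pos 4: x in {0,5}, choose 0; 4->0 ok
  pos 5: y in {2}, choose 2; 0->2 ok
  pos 6: x in {0,5}, choose 0; 2->0 ok
  pos 7: x in {0,5}, choose 5; 0->5 ok
  pos 8: y in {2}, choose 2; 5->2 ok
  pos 9: x in {0,5}, choose 5; 2->5 ok
  pos 10: w in {3,4}, choose 3; 5->3 ok
  pos 11: x in {0,5}, choose 0; 3->0 ok
  pos 12: x in {0,5}, choose 5; 0->5 ok
  pos 13: w in {3,4}, choose 3; 5->3 ok
  pos 14: y in {2}, choose 2; 3->2 ok
  pos 15: x in {0,5}, choose 0; 2->0 ok

0,2,0,4,0,2,0,5,2,5,3,0,5,3,2,0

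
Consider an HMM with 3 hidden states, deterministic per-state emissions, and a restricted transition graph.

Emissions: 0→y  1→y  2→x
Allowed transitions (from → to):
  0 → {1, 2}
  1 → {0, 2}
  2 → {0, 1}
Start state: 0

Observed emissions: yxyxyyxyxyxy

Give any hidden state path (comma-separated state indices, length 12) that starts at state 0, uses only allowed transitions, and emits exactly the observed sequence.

  [0] y  {0,1}  => 0  start
  [1] x  {2}  => 2  0->2 ok
  [2] y  {0,1}  => 0  2->0 ok
  [3] x  {2}  => 2  0->2 ok
  [4] y  {0,1}  => 1  2->1 ok
  [5] y  {0,1}  => 0  1->0 ok
  [6] x  {2}  => 2  0->2 ok
  [7] y  {0,1}  => 0  2->0 ok
  [8] x  {2}  => 2  0->2 ok
  [9] y  {0,1}  => 0  2->0 ok
  [10] x  {2}  => 2  0->2 ok
  [11] y  {0,1}  => 1  2->1 ok

0,2,0,2,1,0,2,0,2,0,2,1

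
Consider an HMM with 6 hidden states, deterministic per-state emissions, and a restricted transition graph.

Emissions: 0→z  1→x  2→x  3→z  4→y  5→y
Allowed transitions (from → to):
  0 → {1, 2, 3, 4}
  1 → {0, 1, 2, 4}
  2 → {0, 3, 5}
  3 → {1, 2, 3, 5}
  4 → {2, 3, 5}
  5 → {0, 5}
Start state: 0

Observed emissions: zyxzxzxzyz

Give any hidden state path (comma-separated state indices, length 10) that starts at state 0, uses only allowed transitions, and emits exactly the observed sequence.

0,4,2,3,2,3,2,0,4,3

  0: obs=z cand={0,3} pick 0 [start]
  1: obs=y cand={4,5} pick 4 [0->4 ok]
  2: obs=x cand={1,2} pick 2 [4->2 ok]
  3: obs=z cand={0,3} pick 3 [2->3 ok]
  4: obs=x cand={1,2} pick 2 [3->2 ok]
  5: obs=z cand={0,3} pick 3 [2->3 ok]
  6: obs=x cand={1,2} pick 2 [3->2 ok]
  7: obs=z cand={0,3} pick 0 [2->0 ok]
  8: obs=y cand={4,5} pick 4 [0->4 ok]
  9: obs=z cand={0,3} pick 3 [4->3 ok]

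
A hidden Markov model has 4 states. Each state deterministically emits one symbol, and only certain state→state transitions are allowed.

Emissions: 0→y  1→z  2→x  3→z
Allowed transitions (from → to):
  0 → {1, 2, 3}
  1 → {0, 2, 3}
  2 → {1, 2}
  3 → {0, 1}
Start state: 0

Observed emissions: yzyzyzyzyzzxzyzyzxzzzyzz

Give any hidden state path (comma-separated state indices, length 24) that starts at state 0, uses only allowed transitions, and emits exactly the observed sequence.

0,3,0,3,0,1,0,3,0,3,1,2,1,0,1,0,1,2,1,3,1,0,1,3

  pos 0: y in {0}, choose 0; start
  pos 1: z in {1,3}, choose 3; 0->3 ok
  pos 2: y in {0}, choose 0; 3->0 ok
  pos 3: z in {1,3}, choose 3; 0->3 ok
  pos 4: y in {0}, choose 0; 3->0 ok
  pos 5: z in {1,3}, choose 1; 0->1 ok
  pos 6: y in {0}, choose 0; 1->0 ok
  pos 7: z in {1,3}, choose 3; 0->3 ok
  pos 8: y in {0}, choose 0; 3->0 ok
  pos 9: z in {1,3}, choose 3; 0->3 ok
  pos 10: z in {1,3}, choose 1; 3->1 ok
  pos 11: x in {2}, choose 2; 1->2 ok
  pos 12: z in {1,3}, choose 1; 2->1 ok
  pos 13: y in {0}, choose 0; 1->0 ok
  pos 14: z in {1,3}, choose 1; 0->1 ok
  pos 15: y in {0}, choose 0; 1->0 ok
  pos 16: z in {1,3}, choose 1; 0->1 ok
  pos 17: x in {2}, choose 2; 1->2 ok
  pos 18: z in {1,3}, choose 1; 2->1 ok
  pos 19: z in {1,3}, choose 3; 1->3 ok
  pos 20: z in {1,3}, choose 1; 3->1 ok
  pos 21: y in {0}, choose 0; 1->0 ok
  pos 22: z in {1,3}, choose 1; 0->1 ok
  pos 23: z in {1,3}, choose 3; 1->3 ok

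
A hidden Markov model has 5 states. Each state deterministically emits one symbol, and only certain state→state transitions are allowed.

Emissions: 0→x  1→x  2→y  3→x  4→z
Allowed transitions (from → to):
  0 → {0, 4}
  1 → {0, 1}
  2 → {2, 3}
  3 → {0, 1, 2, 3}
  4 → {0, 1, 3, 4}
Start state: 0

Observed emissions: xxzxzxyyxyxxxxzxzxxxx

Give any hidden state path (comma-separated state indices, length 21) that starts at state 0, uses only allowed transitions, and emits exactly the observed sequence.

  0: obs=x cand={0,1,3} pick 0 [start]
  1: obs=x cand={0,1,3} pick 0 [0->0 ok]
  2: obs=z cand={4} pick 4 [0->4 ok]
  3: obs=x cand={0,1,3} pick 0 [4->0 ok]
  4: obs=z cand={4} pick 4 [0->4 ok]
  5: obs=x cand={0,1,3} pick 3 [4->3 ok]
  6: obs=y cand={2} pick 2 [3->2 ok]
  7: obs=y cand={2} pick 2 [2->2 ok]
  8: obs=x cand={0,1,3} pick 3 [2->3 ok]
  9: obs=y cand={2} pick 2 [3->2 ok]
  10: obs=x cand={0,1,3} pick 3 [2->3 ok]
  11: obs=x cand={0,1,3} pick 1 [3->1 ok]
  12: obs=x cand={0,1,3} pick 1 [1->1 ok]
  13: obs=x cand={0,1,3} pick 0 [1->0 ok]
  14: obs=z cand={4} pick 4 [0->4 ok]
  15: obs=x cand={0,1,3} pick 0 [4->0 ok]
  16: obs=z cand={4} pick 4 [0->4 ok]
  17: obs=x cand={0,1,3} pick 3 [4->3 ok]
  18: obs=x cand={0,1,3} pick 3 [3->3 ok]
  19: obs=x cand={0,1,3} pick 1 [3->1 ok]
  20: obs=x cand={0,1,3} pick 1 [1->1 ok]

0,0,4,0,4,3,2,2,3,2,3,1,1,0,4,0,4,3,3,1,1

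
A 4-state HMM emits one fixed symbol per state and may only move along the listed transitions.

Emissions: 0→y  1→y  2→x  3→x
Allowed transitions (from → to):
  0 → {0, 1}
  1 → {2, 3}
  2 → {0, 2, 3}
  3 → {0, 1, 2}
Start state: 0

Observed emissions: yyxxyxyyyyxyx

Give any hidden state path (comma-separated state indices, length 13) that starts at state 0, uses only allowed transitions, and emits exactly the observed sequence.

  t0 'y' -> {0,1}, take 0 (start)
  t1 'y' -> {0,1}, take 1 (0->1 ok)
  t2 'x' -> {2,3}, take 2 (1->2 ok)
  t3 'x' -> {2,3}, take 3 (2->3 ok)
  t4 'y' -> {0,1}, take 1 (3->1 ok)
  t5 'x' -> {2,3}, take 3 (1->3 ok)
  t6 'y' -> {0,1}, take 0 (3->0 ok)
  t7 'y' -> {0,1}, take 0 (0->0 ok)
  t8 'y' -> {0,1}, take 0 (0->0 ok)
  t9 'y' -> {0,1}, take 1 (0->1 ok)
  t10 'x' -> {2,3}, take 3 (1->3 ok)
  t11 'y' -> {0,1}, take 1 (3->1 ok)
  t12 'x' -> {2,3}, take 2 (1->2 ok)

0,1,2,3,1,3,0,0,0,1,3,1,2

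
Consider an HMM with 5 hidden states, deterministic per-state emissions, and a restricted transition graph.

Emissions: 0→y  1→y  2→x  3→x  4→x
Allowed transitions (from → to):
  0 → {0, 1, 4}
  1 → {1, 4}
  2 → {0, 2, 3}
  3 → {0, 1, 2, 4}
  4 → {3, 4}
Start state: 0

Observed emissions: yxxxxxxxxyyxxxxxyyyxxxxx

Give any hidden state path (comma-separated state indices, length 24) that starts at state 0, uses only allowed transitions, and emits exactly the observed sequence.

  0: obs=y cand={0,1} pick 0 [start]
  1: obs=x cand={2,3,4} pick 4 [0->4 ok]
  2: obs=x cand={2,3,4} pick 4 [4->4 ok]
  3: obs=x cand={2,3,4} pick 3 [4->3 ok]
  4: obs=x cand={2,3,4} pick 2 [3->2 ok]
  5: obs=x cand={2,3,4} pick 3 [2->3 ok]
  6: obs=x cand={2,3,4} pick 4 [3->4 ok]
  7: obs=x cand={2,3,4} pick 3 [4->3 ok]
  8: obs=x cand={2,3,4} pick 2 [3->2 ok]
  9: obs=y cand={0,1} pick 0 [2->0 ok]
  10: obs=y cand={0,1} pick 1 [0->1 ok]
  11: obs=x cand={2,3,4} pick 4 [1->4 ok]
  12: obs=x cand={2,3,4} pick 4 [4->4 ok]
  13: obs=x cand={2,3,4} pick 4 [4->4 ok]
  14: obs=x cand={2,3,4} pick 4 [4->4 ok]
  15: obs=x cand={2,3,4} pick 3 [4->3 ok]
  16: obs=y cand={0,1} pick 0 [3->0 ok]
  17: obs=y cand={0,1} pick 1 [0->1 ok]
  18: obs=y cand={0,1} pick 1 [1->1 ok]
  19: obs=x cand={2,3,4} pick 4 [1->4 ok]
  20: obs=x cand={2,3,4} pick 4 [4->4 ok]
  21: obs=x cand={2,3,4} pick 4 [4->4 ok]
  22: obs=x cand={2,3,4} pick 3 [4->3 ok]
  23: obs=x cand={2,3,4} pick 4 [3->4 ok]

0,4,4,3,2,3,4,3,2,0,1,4,4,4,4,3,0,1,1,4,4,4,3,4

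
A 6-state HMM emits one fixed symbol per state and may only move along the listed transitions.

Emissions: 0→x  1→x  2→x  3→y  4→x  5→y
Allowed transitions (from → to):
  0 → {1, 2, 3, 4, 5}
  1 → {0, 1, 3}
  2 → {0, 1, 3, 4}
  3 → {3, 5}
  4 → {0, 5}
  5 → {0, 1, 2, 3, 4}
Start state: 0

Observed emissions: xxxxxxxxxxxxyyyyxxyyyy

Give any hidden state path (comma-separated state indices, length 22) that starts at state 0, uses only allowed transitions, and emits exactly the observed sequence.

  [0] x  {0,1,2,4}  => 0  start
  [1] x  {0,1,2,4}  => 1  0->1 ok
  [2] x  {0,1,2,4}  => 0  1->0 ok
  [3] x  {0,1,2,4}  => 1  0->1 ok
  [4] x  {0,1,2,4}  => 1  1->1 ok
  [5] x  {0,1,2,4}  => 1  1->1 ok
  [6] x  {0,1,2,4}  => 0  1->0 ok
  [7] x  {0,1,2,4}  => 1  0->1 ok
  [8] x  {0,1,2,4}  => 0  1->0 ok
  [9] x  {0,1,2,4}  => 2  0->2 ok
  [10] x  {0,1,2,4}  => 4  2->4 ok
  [11] x  {0,1,2,4}  => 0  4->0 ok
  [12] y  {3,5}  => 3  0->3 ok
  [13] y  {3,5}  => 3  3->3 ok
  [14] y  {3,5}  => 3  3->3 ok
  [15] y  {3,5}  => 5  3->5 ok
  [16] x  {0,1,2,4}  => 2  5->2 ok
  [17] x  {0,1,2,4}  => 4  2->4 ok
  [18] y  {3,5}  => 5  4->5 ok
  [19] y  {3,5}  => 3  5->3 ok
  [20] y  {3,5}  => 3  3->3 ok
  [21] y  {3,5}  => 5  3->5 ok

0,1,0,1,1,1,0,1,0,2,4,0,3,3,3,5,2,4,5,3,3,5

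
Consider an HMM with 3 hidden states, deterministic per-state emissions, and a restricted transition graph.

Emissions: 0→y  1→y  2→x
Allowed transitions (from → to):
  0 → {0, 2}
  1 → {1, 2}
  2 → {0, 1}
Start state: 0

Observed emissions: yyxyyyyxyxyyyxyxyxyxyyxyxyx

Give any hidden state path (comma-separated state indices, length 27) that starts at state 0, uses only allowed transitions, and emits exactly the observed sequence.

0,0,2,1,1,1,1,2,1,2,0,0,0,2,1,2,0,2,1,2,1,1,2,1,2,0,2

  pos 0: y in {0,1}, choose 0; start
  pos 1: y in {0,1}, choose 0; 0->0 ok
  pos 2: x in {2}, choose 2; 0->2 ok
  pos 3: y in {0,1}, choose 1; 2->1 ok
  pos 4: y in {0,1}, choose 1; 1->1 ok
  pos 5: y in {0,1}, choose 1; 1->1 ok
  pos 6: y in {0,1}, choose 1; 1->1 ok
  pos 7: x in {2}, choose 2; 1->2 ok
  pos 8: y in {0,1}, choose 1; 2->1 ok
  pos 9: x in {2}, choose 2; 1->2 ok
  pos 10: y in {0,1}, choose 0; 2->0 ok
  pos 11: y in {0,1}, choose 0; 0->0 ok
  pos 12: y in {0,1}, choose 0; 0->0 ok
  pos 13: x in {2}, choose 2; 0->2 ok
  pos 14: y in {0,1}, choose 1; 2->1 ok
  pos 15: x in {2}, choose 2; 1->2 ok
  pos 16: y in {0,1}, choose 0; 2->0 ok
  pos 17: x in {2}, choose 2; 0->2 ok
  pos 18: y in {0,1}, choose 1; 2->1 ok
  pos 19: x in {2}, choose 2; 1->2 ok
  pos 20: y in {0,1}, choose 1; 2->1 ok
  pos 21: y in {0,1}, choose 1; 1->1 ok
  pos 22: x in {2}, choose 2; 1->2 ok
  pos 23: y in {0,1}, choose 1; 2->1 ok
  pos 24: x in {2}, choose 2; 1->2 ok
  pos 25: y in {0,1}, choose 0; 2->0 ok
  pos 26: x in {2}, choose 2; 0->2 ok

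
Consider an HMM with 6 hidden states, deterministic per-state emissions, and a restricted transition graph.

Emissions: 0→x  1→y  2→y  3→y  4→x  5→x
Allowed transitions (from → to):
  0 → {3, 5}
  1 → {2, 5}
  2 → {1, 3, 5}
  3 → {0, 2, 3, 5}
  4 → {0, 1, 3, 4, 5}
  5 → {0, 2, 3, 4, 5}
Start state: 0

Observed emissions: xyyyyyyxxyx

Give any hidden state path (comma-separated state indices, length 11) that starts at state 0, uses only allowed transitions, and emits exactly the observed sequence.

0,3,3,2,1,2,1,5,0,3,5

  pos 0: x in {0,4,5}, choose 0; start
  pos 1: y in {1,2,3}, choose 3; 0->3 ok
  pos 2: y in {1,2,3}, choose 3; 3->3 ok
  pos 3: y in {1,2,3}, choose 2; 3->2 ok
  pos 4: y in {1,2,3}, choose 1; 2->1 ok
  pos 5: y in {1,2,3}, choose 2; 1->2 ok
  pos 6: y in {1,2,3}, choose 1; 2->1 ok
  pos 7: x in {0,4,5}, choose 5; 1->5 ok
  pos 8: x in {0,4,5}, choose 0; 5->0 ok
  pos 9: y in {1,2,3}, choose 3; 0->3 ok
  pos 10: x in {0,4,5}, choose 5; 3->5 ok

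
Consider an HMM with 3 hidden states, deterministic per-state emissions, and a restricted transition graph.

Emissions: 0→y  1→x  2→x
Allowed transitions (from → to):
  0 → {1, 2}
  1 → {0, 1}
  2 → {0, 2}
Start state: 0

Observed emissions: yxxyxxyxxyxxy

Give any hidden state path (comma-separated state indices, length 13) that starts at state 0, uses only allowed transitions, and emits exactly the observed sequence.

0,2,2,0,1,1,0,1,1,0,1,1,0

  [0] y  {0}  => 0  start
  [1] x  {1,2}  => 2  0->2 ok
  [2] x  {1,2}  => 2  2->2 ok
  [3] y  {0}  => 0  2->0 ok
  [4] x  {1,2}  => 1  0->1 ok
  [5] x  {1,2}  => 1  1->1 ok
  [6] y  {0}  => 0  1->0 ok
  [7] x  {1,2}  => 1  0->1 ok
  [8] x  {1,2}  => 1  1->1 ok
  [9] y  {0}  => 0  1->0 ok
  [10] x  {1,2}  => 1  0->1 ok
  [11] x  {1,2}  => 1  1->1 ok
  [12] y  {0}  => 0  1->0 ok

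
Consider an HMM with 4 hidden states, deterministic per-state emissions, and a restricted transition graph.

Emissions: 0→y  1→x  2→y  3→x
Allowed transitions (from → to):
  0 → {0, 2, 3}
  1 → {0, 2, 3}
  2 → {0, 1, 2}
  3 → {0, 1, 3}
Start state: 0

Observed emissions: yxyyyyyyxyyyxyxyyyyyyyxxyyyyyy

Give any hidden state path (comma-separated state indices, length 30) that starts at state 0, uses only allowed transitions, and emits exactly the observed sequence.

  t0 'y' -> {0,2}, take 0 (start)
  t1 'x' -> {1,3}, take 3 (0->3 ok)
  t2 'y' -> {0,2}, take 0 (3->0 ok)
  t3 'y' -> {0,2}, take 0 (0->0 ok)
  t4 'y' -> {0,2}, take 2 (0->2 ok)
  t5 'y' -> {0,2}, take 0 (2->0 ok)
  t6 'y' -> {0,2}, take 2 (0->2 ok)
  t7 'y' -> {0,2}, take 2 (2->2 ok)
  t8 'x' -> {1,3}, take 1 (2->1 ok)
  t9 'y' -> {0,2}, take 2 (1->2 ok)
  t10 'y' -> {0,2}, take 2 (2->2 ok)
  t11 'y' -> {0,2}, take 2 (2->2 ok)
  t12 'x' -> {1,3}, take 1 (2->1 ok)
  t13 'y' -> {0,2}, take 2 (1->2 ok)
  t14 'x' -> {1,3}, take 1 (2->1 ok)
  t15 'y' -> {0,2}, take 2 (1->2 ok)
  t16 'y' -> {0,2}, take 0 (2->0 ok)
  t17 'y' -> {0,2}, take 0 (0->0 ok)
  t18 'y' -> {0,2}, take 0 (0->0 ok)
  t19 'y' -> {0,2}, take 2 (0->2 ok)
  t20 'y' -> {0,2}, take 2 (2->2 ok)
  t21 'y' -> {0,2}, take 0 (2->0 ok)
  t22 'x' -> {1,3}, take 3 (0->3 ok)
  t23 'x' -> {1,3}, take 1 (3->1 ok)
  t24 'y' -> {0,2}, take 2 (1->2 ok)
  t25 'y' -> {0,2}, take 0 (2->0 ok)
  t26 'y' -> {0,2}, take 0 (0->0 ok)
  t27 'y' -> {0,2}, take 2 (0->2 ok)
  t28 'y' -> {0,2}, take 0 (2->0 ok)
  t29 'y' -> {0,2}, take 2 (0->2 ok)

0,3,0,0,2,0,2,2,1,2,2,2,1,2,1,2,0,0,0,2,2,0,3,1,2,0,0,2,0,2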